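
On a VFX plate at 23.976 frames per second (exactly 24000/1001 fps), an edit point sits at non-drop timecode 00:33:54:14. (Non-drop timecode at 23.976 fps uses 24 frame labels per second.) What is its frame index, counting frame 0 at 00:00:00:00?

Total seconds to the label: (0 × 3600 + 33 × 60 + 54) = 2034.
Frame index = 2034 × 24 + 14 = 48830.

frame 48830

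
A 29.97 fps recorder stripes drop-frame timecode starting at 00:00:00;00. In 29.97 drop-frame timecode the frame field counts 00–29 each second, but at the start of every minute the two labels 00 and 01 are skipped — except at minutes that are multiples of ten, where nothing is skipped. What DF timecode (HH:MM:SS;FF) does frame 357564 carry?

03:18:50;22

Ten DF minutes hold 17982 frames, so frame 357564 lies in block 19 (frames 341658–359639) with 15906 frames into that block.
The block's first minute is 1800 frames and the rest 1798 each; 15906 frames reaches minute 8, so 19 × 18 + 8 × 2 = 358 labels have been skipped so far.
Adding those back, label number 357564 + 358 = 357922 at 30 labels/s is 11930 s + 22 f = 3 h 18 min 50 s frame 22, i.e. 03:18:50;22.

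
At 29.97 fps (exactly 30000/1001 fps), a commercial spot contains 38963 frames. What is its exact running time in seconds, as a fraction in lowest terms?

Running time = 38963 ÷ (30000/1001) = 38963 × 1001/30000 = 39001963/30000 s.

39001963/30000 seconds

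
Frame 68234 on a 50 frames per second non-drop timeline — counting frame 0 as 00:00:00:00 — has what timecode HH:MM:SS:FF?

00:22:44:34

68234 ÷ 50 = 1364 full seconds, remainder 34 frames.
1364 s = 0 h 22 min 44 s.
Timecode: 00:22:44:34.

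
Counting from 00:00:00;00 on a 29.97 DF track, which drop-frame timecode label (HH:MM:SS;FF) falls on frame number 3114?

Ten DF minutes hold 17982 frames, so frame 3114 lies in block 0 (frames 0–17981) with 3114 frames into that block.
The block's first minute is 1800 frames and the rest 1798 each; 3114 frames reaches minute 1, so 0 × 18 + 1 × 2 = 2 labels have been skipped so far.
Adding those back, label number 3114 + 2 = 3116 at 30 labels/s is 103 s + 26 f = 0 h 1 min 43 s frame 26, i.e. 00:01:43;26.

00:01:43;26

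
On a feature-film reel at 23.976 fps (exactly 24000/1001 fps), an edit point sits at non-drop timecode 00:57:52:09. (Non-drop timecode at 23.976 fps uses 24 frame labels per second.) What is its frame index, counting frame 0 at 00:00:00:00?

Total seconds to the label: (0 × 3600 + 57 × 60 + 52) = 3472.
Frame index = 3472 × 24 + 9 = 83337.

83337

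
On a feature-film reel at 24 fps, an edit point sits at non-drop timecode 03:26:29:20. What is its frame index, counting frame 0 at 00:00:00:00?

Total seconds to the label: (3 × 3600 + 26 × 60 + 29) = 12389.
Frame index = 12389 × 24 + 20 = 297356.

297356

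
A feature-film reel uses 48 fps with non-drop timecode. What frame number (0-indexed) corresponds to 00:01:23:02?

Total seconds to the label: (0 × 3600 + 1 × 60 + 23) = 83.
Frame index = 83 × 48 + 2 = 3986.

frame 3986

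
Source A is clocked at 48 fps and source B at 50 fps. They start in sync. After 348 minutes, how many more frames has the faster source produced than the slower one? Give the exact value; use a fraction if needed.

41760 frames

348 min = 20880 s.
A emits 48 × 20880 = 1002240 frames; B emits 50 × 20880 = 1044000.
Difference = 41760 frames; B is ahead of A.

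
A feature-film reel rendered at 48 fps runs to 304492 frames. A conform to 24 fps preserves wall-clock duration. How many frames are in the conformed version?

Target frames = source frames × (target rate / source rate) = 304492 × (24)/(48) = 304492 × 1/2 = 152246.

152246 frames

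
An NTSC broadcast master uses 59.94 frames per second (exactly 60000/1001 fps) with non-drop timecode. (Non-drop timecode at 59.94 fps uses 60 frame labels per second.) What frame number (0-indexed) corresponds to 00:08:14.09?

29649

Total seconds to the label: (0 × 3600 + 8 × 60 + 14) = 494.
Frame index = 494 × 60 + 9 = 29649.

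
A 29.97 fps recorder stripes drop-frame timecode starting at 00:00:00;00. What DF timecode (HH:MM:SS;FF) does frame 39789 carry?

00:22:07;19

Each 10-minute DF block holds 10 × 60 × 30 − 9 × 2 = 17982 frames. 39789 ÷ 17982 → 2 full blocks, remainder 3825.
Within the partial block the first minute is 1800 frames and each further minute 1798, so 2 further minute boundaries passed. Total skipped labels = 18 × 2 + 2 × 2 = 40.
Non-drop label index = 39789 + 40 = 39829; at 30 labels/s that is 00:22:07:19, i.e. DF 00:22:07;19.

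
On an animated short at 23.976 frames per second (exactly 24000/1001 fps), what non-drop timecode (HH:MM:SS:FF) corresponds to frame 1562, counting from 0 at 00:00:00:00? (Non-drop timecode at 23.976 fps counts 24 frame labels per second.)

00:01:05:02

1562 ÷ 24 = 65 full seconds, remainder 2 frames.
65 s = 0 h 1 min 5 s.
Timecode: 00:01:05:02.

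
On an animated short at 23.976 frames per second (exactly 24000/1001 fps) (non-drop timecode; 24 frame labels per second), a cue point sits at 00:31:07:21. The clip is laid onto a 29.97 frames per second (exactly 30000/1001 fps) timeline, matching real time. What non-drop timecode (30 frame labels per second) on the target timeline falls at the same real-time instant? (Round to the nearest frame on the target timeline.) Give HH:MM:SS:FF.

00:31:07:26

Source frame index: (0×3600 + 31×60 + 7) × 24 + 21 = 44829.
Real time: 44829 / (24000/1001) = 14957943/8000 s.
Target frame: (14957943/8000) × (30000/1001) = 224145/4 ≈ 56036.250 → 56036.
At 30 labels/s: frame 56036 → 00:31:07:26.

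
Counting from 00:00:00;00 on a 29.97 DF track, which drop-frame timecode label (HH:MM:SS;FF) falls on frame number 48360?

Each 10-minute DF block holds 10 × 60 × 30 − 9 × 2 = 17982 frames. 48360 ÷ 17982 → 2 full blocks, remainder 12396.
Within the partial block the first minute is 1800 frames and each further minute 1798, so 6 further minute boundaries passed. Total skipped labels = 18 × 2 + 2 × 6 = 48.
Non-drop label index = 48360 + 48 = 48408; at 30 labels/s that is 00:26:53:18, i.e. DF 00:26:53;18.

00:26:53;18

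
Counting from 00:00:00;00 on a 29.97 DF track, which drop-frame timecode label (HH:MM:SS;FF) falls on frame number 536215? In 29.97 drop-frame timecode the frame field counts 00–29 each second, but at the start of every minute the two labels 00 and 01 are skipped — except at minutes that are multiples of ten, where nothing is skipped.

04:58:11;23

Ten DF minutes hold 17982 frames, so frame 536215 lies in block 29 (frames 521478–539459) with 14737 frames into that block.
The block's first minute is 1800 frames and the rest 1798 each; 14737 frames reaches minute 8, so 29 × 18 + 8 × 2 = 538 labels have been skipped so far.
Adding those back, label number 536215 + 538 = 536753 at 30 labels/s is 17891 s + 23 f = 4 h 58 min 11 s frame 23, i.e. 04:58:11;23.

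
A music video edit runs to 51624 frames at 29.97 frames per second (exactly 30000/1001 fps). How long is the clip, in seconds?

1722.5208 seconds

Running time = 51624 / (30000/1001) = 1722.5208 s.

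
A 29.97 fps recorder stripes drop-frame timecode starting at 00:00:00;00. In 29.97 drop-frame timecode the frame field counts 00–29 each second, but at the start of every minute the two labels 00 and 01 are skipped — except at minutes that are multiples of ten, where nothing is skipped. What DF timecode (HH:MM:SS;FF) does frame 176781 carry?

Each 10-minute DF block holds 10 × 60 × 30 − 9 × 2 = 17982 frames. 176781 ÷ 17982 → 9 full blocks, remainder 14943.
Within the partial block the first minute is 1800 frames and each further minute 1798, so 8 further minute boundaries passed. Total skipped labels = 18 × 9 + 2 × 8 = 178.
Non-drop label index = 176781 + 178 = 176959; at 30 labels/s that is 01:38:18:19, i.e. DF 01:38:18;19.

01:38:18;19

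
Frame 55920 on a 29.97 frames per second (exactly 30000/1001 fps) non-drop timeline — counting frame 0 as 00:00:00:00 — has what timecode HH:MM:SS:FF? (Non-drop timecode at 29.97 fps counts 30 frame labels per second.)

55920 ÷ 30 = 1864 full seconds, remainder 0 frames.
1864 s = 0 h 31 min 4 s.
Timecode: 00:31:04:00.

00:31:04:00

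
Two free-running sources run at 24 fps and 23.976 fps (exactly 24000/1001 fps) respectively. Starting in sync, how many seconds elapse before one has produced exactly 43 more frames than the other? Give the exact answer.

The gap grows by |24000/1001 − 24| = 24/1001 frames per second.
Time for a 43-frame gap: 43 ÷ (24/1001) = 43043/24 s.

43043/24 seconds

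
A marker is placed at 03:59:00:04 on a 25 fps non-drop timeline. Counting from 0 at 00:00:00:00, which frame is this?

Total seconds to the label: (3 × 3600 + 59 × 60 + 0) = 14340.
Frame index = 14340 × 25 + 4 = 358504.

frame 358504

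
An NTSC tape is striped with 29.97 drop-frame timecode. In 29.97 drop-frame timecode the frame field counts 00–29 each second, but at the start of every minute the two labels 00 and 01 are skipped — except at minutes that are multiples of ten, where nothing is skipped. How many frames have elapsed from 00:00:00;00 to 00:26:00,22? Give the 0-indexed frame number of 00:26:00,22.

46774

Complete 10-minute blocks: 2, each 17982 frames → 35964.
Remaining 6 whole minutes in the current block: 1800 + 5 × 1798 = 10790 frames.
Within the current minute: 0 × 30 + 22 − 2 = 20 (labels ;00/;01 skipped at this minute). Total = 35964 + 10790 + 20 = 46774.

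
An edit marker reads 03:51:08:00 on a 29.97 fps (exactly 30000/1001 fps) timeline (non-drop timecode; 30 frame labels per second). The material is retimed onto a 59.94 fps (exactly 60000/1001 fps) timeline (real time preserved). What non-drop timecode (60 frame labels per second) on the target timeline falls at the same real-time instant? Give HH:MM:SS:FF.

03:51:08:00

Source frame index: (3×3600 + 51×60 + 8) × 30 + 0 = 416040.
Real time: 416040 / (30000/1001) = 3470467/250 s.
Target frame: (3470467/250) × (60000/1001) = 832080.
At 60 labels/s: frame 832080 → 03:51:08:00.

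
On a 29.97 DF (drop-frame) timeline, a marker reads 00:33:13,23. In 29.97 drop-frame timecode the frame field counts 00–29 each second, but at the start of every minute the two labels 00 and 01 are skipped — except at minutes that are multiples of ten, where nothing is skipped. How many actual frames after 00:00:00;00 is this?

As if non-drop at 30 labels/s: (0 × 3600 + 33 × 60 + 13) × 30 + 23 = 59813.
Minute boundaries passed: 33; those not divisible by 10: 33 − 3 = 30; dropped labels = 2 × 30 = 60.
Actual frame index = 59813 − 60 = 59753.

59753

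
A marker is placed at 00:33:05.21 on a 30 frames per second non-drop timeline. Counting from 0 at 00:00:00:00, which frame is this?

Total seconds to the label: (0 × 3600 + 33 × 60 + 5) = 1985.
Frame index = 1985 × 30 + 21 = 59571.

59571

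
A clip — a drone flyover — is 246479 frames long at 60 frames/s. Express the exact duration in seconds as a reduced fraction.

Running time = 246479 ÷ (60) = 246479 × 1/60 = 246479/60 s.

246479/60 seconds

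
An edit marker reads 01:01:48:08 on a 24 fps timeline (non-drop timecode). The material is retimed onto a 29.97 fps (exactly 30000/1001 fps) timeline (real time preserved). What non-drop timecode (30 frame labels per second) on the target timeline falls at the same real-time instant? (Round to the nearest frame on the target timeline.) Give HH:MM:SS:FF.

01:01:44:19

Source frame index: (1×3600 + 1×60 + 48) × 24 + 8 = 89000.
Real time: 89000 / (24) = 11125/3 s.
Target frame: (11125/3) × (30000/1001) = 111250000/1001 ≈ 111138.861 → 111139.
At 30 labels/s: frame 111139 → 01:01:44:19.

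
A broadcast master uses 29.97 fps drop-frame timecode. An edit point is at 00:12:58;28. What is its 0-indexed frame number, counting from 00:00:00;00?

23346

As if non-drop at 30 labels/s: (0 × 3600 + 12 × 60 + 58) × 30 + 28 = 23368.
Minute boundaries passed: 12; those not divisible by 10: 12 − 1 = 11; dropped labels = 2 × 11 = 22.
Actual frame index = 23368 − 22 = 23346.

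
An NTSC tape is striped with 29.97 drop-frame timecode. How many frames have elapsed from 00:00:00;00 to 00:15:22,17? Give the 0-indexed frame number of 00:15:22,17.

27649

As if non-drop at 30 labels/s: (0 × 3600 + 15 × 60 + 22) × 30 + 17 = 27677.
Minute boundaries passed: 15; those not divisible by 10: 15 − 1 = 14; dropped labels = 2 × 14 = 28.
Actual frame index = 27677 − 28 = 27649.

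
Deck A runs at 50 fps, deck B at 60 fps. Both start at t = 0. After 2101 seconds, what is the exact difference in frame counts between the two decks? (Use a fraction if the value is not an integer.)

A emits 50 × 2101 = 105050 frames; B emits 60 × 2101 = 126060.
Difference = 21010 frames; B is ahead of A.

21010 frames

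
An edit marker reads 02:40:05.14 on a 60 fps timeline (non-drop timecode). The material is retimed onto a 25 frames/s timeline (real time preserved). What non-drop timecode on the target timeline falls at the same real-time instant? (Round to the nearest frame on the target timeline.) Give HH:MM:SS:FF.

02:40:05:06

Source frame index: (2×3600 + 40×60 + 5) × 60 + 14 = 576314.
Real time: 576314 / (60) = 288157/30 s.
Target frame: (288157/30) × (25) = 1440785/6 ≈ 240130.833 → 240131.
At 25 labels/s: frame 240131 → 02:40:05:06.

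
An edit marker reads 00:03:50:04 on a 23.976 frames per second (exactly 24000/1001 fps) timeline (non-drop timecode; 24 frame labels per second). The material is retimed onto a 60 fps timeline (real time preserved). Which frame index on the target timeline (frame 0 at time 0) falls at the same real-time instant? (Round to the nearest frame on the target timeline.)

Source frame index: (0×3600 + 3×60 + 50) × 24 + 4 = 5524.
Real time: 5524 / (24000/1001) = 1382381/6000 s.
Target frame: (1382381/6000) × (60) = 1382381/100 ≈ 13823.810 → 13824.

frame 13824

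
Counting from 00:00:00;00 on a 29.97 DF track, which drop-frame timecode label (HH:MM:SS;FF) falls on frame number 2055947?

Each 10-minute DF block holds 10 × 60 × 30 − 9 × 2 = 17982 frames. 2055947 ÷ 17982 → 114 full blocks, remainder 5999.
Within the partial block the first minute is 1800 frames and each further minute 1798, so 3 further minute boundaries passed. Total skipped labels = 18 × 114 + 2 × 3 = 2058.
Non-drop label index = 2055947 + 2058 = 2058005; at 30 labels/s that is 19:03:20:05, i.e. DF 19:03:20;05.

19:03:20;05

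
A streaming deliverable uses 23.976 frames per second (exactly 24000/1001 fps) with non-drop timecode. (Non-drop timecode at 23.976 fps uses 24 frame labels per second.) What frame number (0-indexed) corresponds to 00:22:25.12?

frame 32292

Total seconds to the label: (0 × 3600 + 22 × 60 + 25) = 1345.
Frame index = 1345 × 24 + 12 = 32292.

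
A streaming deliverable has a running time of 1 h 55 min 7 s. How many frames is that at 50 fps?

345350 frames

1 h 55 min 7 s = 6907 s.
Frames = 6907 × 50 = 345350.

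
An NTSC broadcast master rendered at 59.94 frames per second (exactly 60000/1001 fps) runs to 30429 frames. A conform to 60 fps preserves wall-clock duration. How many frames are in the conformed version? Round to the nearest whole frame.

30459 frames

Frames at target rate = 30429 × (60) / (60000/1001) = 30459429/1000 ≈ 30459.429.
Nearest whole frame: 30459.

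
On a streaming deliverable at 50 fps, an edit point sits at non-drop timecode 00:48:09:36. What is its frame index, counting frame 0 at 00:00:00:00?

Total seconds to the label: (0 × 3600 + 48 × 60 + 9) = 2889.
Frame index = 2889 × 50 + 36 = 144486.

144486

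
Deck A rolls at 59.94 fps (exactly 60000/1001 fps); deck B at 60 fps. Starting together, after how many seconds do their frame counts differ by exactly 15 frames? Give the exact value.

The gap grows by |60 − 60000/1001| = 60/1001 frames per second.
Time for a 15-frame gap: 15 ÷ (60/1001) = 250.25 s.

250.25 seconds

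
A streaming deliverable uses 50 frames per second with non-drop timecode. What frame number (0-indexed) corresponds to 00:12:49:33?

frame 38483

Total seconds to the label: (0 × 3600 + 12 × 60 + 49) = 769.
Frame index = 769 × 50 + 33 = 38483.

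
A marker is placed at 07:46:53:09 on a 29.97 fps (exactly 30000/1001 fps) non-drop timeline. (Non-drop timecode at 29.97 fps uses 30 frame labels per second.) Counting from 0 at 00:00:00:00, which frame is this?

Total seconds to the label: (7 × 3600 + 46 × 60 + 53) = 28013.
Frame index = 28013 × 30 + 9 = 840399.

840399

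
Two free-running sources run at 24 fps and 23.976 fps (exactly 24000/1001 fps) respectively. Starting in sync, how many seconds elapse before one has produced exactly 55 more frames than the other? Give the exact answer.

The gap grows by |24000/1001 − 24| = 24/1001 frames per second.
Time for a 55-frame gap: 55 ÷ (24/1001) = 55055/24 s.

55055/24 seconds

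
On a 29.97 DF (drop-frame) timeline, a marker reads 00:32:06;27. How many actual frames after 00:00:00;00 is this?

57749

Complete 10-minute blocks: 3, each 17982 frames → 53946.
Remaining 2 whole minutes in the current block: 1800 + 1 × 1798 = 3598 frames.
Within the current minute: 6 × 30 + 27 − 2 = 205 (labels ;00/;01 skipped at this minute). Total = 53946 + 3598 + 205 = 57749.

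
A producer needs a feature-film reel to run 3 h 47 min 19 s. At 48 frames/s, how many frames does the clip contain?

654672 frames

3 h 47 min 19 s = 13639 s.
Frames = 13639 × 48 = 654672.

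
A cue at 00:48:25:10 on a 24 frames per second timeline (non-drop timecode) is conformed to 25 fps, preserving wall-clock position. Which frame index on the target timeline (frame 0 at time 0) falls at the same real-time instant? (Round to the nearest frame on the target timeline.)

Source frame index: (0×3600 + 48×60 + 25) × 24 + 10 = 69730.
Real time: 69730 / (24) = 34865/12 s.
Target frame: (34865/12) × (25) = 871625/12 ≈ 72635.417 → 72635.

frame 72635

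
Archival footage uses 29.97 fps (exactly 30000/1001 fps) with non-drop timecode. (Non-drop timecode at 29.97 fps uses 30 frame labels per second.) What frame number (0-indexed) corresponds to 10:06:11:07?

1091137

Total seconds to the label: (10 × 3600 + 6 × 60 + 11) = 36371.
Frame index = 36371 × 30 + 7 = 1091137.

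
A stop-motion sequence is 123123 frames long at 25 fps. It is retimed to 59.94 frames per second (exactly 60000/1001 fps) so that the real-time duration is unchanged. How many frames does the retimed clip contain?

Target frames = source frames × (target rate / source rate) = 123123 × (60000/1001)/(25) = 123123 × 2400/1001 = 295200.

295200 frames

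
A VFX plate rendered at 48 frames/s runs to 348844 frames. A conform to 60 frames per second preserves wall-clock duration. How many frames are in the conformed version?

Target frames = source frames × (target rate / source rate) = 348844 × (60)/(48) = 348844 × 5/4 = 436055.

436055 frames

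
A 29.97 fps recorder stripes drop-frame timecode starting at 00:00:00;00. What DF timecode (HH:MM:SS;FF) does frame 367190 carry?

03:24:11;28

Each 10-minute DF block holds 10 × 60 × 30 − 9 × 2 = 17982 frames. 367190 ÷ 17982 → 20 full blocks, remainder 7550.
Within the partial block the first minute is 1800 frames and each further minute 1798, so 4 further minute boundaries passed. Total skipped labels = 18 × 20 + 2 × 4 = 368.
Non-drop label index = 367190 + 368 = 367558; at 30 labels/s that is 03:24:11:28, i.e. DF 03:24:11;28.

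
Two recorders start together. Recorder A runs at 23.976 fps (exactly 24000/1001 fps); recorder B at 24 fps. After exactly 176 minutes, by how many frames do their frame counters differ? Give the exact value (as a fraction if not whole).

176 min = 10560 s.
A emits 24000/1001 × 10560 = 23040000/91 frames; B emits 24 × 10560 = 253440.
Difference = 23040/91 frames (≈ 253.1868); B is ahead of A.

23040/91 frames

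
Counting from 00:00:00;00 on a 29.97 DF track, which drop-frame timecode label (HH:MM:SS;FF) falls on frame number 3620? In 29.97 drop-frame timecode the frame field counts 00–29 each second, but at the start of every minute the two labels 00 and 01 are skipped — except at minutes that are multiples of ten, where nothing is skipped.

Each 10-minute DF block holds 10 × 60 × 30 − 9 × 2 = 17982 frames. 3620 ÷ 17982 → 0 full blocks, remainder 3620.
Within the partial block the first minute is 1800 frames and each further minute 1798, so 2 further minute boundaries passed. Total skipped labels = 18 × 0 + 2 × 2 = 4.
Non-drop label index = 3620 + 4 = 3624; at 30 labels/s that is 00:02:00:24, i.e. DF 00:02:00;24.

00:02:00;24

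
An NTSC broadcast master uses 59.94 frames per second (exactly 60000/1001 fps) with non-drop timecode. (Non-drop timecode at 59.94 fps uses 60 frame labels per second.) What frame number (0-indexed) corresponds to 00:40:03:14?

144194

Total seconds to the label: (0 × 3600 + 40 × 60 + 3) = 2403.
Frame index = 2403 × 60 + 14 = 144194.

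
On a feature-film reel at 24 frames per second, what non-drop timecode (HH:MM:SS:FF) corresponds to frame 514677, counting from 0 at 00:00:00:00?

514677 ÷ 24 = 21444 full seconds, remainder 21 frames.
21444 s = 5 h 57 min 24 s.
Timecode: 05:57:24:21.

05:57:24:21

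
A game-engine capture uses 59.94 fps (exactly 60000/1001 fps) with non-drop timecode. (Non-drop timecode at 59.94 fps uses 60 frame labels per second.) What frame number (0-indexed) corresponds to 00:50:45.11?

182711

Total seconds to the label: (0 × 3600 + 50 × 60 + 45) = 3045.
Frame index = 3045 × 60 + 11 = 182711.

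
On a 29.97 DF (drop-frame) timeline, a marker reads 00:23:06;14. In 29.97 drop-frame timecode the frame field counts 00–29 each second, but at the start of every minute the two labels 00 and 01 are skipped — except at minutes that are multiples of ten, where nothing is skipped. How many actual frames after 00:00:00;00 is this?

Complete 10-minute blocks: 2, each 17982 frames → 35964.
Remaining 3 whole minutes in the current block: 1800 + 2 × 1798 = 5396 frames.
Within the current minute: 6 × 30 + 14 − 2 = 192 (labels ;00/;01 skipped at this minute). Total = 35964 + 5396 + 192 = 41552.

41552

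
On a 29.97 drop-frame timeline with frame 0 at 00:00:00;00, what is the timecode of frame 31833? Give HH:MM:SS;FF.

Ten DF minutes hold 17982 frames, so frame 31833 lies in block 1 (frames 17982–35963) with 13851 frames into that block.
The block's first minute is 1800 frames and the rest 1798 each; 13851 frames reaches minute 7, so 1 × 18 + 7 × 2 = 32 labels have been skipped so far.
Adding those back, label number 31833 + 32 = 31865 at 30 labels/s is 1062 s + 5 f = 0 h 17 min 42 s frame 5, i.e. 00:17:42;05.

00:17:42;05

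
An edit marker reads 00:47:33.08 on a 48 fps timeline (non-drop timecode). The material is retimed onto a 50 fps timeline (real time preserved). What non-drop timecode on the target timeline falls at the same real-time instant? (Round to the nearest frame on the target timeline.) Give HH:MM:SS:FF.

00:47:33:08

Source frame index: (0×3600 + 47×60 + 33) × 48 + 8 = 136952.
Real time: 136952 / (48) = 17119/6 s.
Target frame: (17119/6) × (50) = 427975/3 ≈ 142658.333 → 142658.
At 50 labels/s: frame 142658 → 00:47:33:08.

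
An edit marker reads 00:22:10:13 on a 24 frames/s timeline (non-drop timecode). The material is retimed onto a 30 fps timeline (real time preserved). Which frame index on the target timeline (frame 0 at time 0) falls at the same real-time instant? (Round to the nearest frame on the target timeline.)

Source frame index: (0×3600 + 22×60 + 10) × 24 + 13 = 31933.
Real time: 31933 / (24) = 31933/24 s.
Target frame: (31933/24) × (30) = 159665/4 ≈ 39916.250 → 39916.

frame 39916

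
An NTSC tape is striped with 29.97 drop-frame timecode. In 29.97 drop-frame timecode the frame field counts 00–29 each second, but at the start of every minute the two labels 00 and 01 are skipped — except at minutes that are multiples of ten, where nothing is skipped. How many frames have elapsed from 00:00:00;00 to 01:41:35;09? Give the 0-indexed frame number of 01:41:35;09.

182677

Complete 10-minute blocks: 10, each 17982 frames → 179820.
Remaining 1 whole minute in the current block: 1800 + 0 × 1798 = 1800 frames.
Within the current minute: 35 × 30 + 9 − 2 = 1057 (labels ;00/;01 skipped at this minute). Total = 179820 + 1800 + 1057 = 182677.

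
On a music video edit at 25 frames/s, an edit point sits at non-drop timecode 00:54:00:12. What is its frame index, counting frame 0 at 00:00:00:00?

frame 81012

Total seconds to the label: (0 × 3600 + 54 × 60 + 0) = 3240.
Frame index = 3240 × 25 + 12 = 81012.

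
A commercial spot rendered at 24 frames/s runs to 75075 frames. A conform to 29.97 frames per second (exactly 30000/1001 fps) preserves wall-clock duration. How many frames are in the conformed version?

Target frames = source frames × (target rate / source rate) = 75075 × (30000/1001)/(24) = 75075 × 1250/1001 = 93750.

93750 frames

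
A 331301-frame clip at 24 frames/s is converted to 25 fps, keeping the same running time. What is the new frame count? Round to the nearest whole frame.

Frames at target rate = 331301 × (25) / (24) = 8282525/24 ≈ 345105.208.
Nearest whole frame: 345105.

345105 frames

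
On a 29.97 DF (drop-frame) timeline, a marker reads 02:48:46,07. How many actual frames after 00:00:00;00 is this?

303483

As if non-drop at 30 labels/s: (2 × 3600 + 48 × 60 + 46) × 30 + 7 = 303787.
Minute boundaries passed: 168; those not divisible by 10: 168 − 16 = 152; dropped labels = 2 × 152 = 304.
Actual frame index = 303787 − 304 = 303483.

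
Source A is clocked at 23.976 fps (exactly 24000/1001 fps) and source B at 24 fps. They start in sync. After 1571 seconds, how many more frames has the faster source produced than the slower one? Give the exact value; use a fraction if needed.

37704/1001 frames

A emits 24000/1001 × 1571 = 37704000/1001 frames; B emits 24 × 1571 = 37704.
Difference = 37704/1001 frames (≈ 37.6663); B is ahead of A.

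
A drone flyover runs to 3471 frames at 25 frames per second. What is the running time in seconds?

138.84 seconds

Running time = 3471 / (25) = 138.84 s.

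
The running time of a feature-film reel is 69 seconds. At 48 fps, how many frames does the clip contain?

3312 frames

Frames = 69 × 48 = 3312.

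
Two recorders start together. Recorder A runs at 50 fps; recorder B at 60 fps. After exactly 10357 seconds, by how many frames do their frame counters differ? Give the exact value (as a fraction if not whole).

A emits 50 × 10357 = 517850 frames; B emits 60 × 10357 = 621420.
Difference = 103570 frames; B is ahead of A.

103570 frames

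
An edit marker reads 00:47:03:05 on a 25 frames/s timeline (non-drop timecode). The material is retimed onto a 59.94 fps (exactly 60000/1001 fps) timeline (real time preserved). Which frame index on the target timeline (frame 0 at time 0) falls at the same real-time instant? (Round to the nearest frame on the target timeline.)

frame 169223

Source frame index: (0×3600 + 47×60 + 3) × 25 + 5 = 70580.
Real time: 70580 / (25) = 14116/5 s.
Target frame: (14116/5) × (60000/1001) = 169392000/1001 ≈ 169222.777 → 169223.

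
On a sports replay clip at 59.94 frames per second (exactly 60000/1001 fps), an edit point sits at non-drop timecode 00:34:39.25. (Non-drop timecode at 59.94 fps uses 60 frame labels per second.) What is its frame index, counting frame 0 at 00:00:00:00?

frame 124765

Total seconds to the label: (0 × 3600 + 34 × 60 + 39) = 2079.
Frame index = 2079 × 60 + 25 = 124765.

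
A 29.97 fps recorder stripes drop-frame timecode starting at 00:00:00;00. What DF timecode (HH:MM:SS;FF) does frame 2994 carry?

00:01:39;26

Ten DF minutes hold 17982 frames, so frame 2994 lies in block 0 (frames 0–17981) with 2994 frames into that block.
The block's first minute is 1800 frames and the rest 1798 each; 2994 frames reaches minute 1, so 0 × 18 + 1 × 2 = 2 labels have been skipped so far.
Adding those back, label number 2994 + 2 = 2996 at 30 labels/s is 99 s + 26 f = 0 h 1 min 39 s frame 26, i.e. 00:01:39;26.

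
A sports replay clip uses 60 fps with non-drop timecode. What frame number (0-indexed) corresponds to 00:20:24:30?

Total seconds to the label: (0 × 3600 + 20 × 60 + 24) = 1224.
Frame index = 1224 × 60 + 30 = 73470.

73470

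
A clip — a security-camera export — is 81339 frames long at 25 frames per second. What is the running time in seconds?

3253.56 seconds

Running time = 81339 / (25) = 3253.56 s.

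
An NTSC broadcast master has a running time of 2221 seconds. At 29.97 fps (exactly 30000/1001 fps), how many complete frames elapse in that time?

66563 frames

Frames = 2221 × 30000/1001 = 66630000/1001 ≈ 66563.4366.
Complete frames: 66563.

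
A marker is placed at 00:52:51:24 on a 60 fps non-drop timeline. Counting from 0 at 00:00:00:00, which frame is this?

Total seconds to the label: (0 × 3600 + 52 × 60 + 51) = 3171.
Frame index = 3171 × 60 + 24 = 190284.

190284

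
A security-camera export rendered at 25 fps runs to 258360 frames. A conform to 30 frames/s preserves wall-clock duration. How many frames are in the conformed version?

Target frames = source frames × (target rate / source rate) = 258360 × (30)/(25) = 258360 × 6/5 = 310032.

310032 frames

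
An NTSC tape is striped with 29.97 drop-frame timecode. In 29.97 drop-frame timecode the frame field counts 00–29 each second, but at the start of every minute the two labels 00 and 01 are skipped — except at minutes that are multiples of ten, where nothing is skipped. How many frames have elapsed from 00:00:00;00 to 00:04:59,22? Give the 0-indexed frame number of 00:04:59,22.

As if non-drop at 30 labels/s: (0 × 3600 + 4 × 60 + 59) × 30 + 22 = 8992.
Minute boundaries passed: 4; those not divisible by 10: 4 − 0 = 4; dropped labels = 2 × 4 = 8.
Actual frame index = 8992 − 8 = 8984.

8984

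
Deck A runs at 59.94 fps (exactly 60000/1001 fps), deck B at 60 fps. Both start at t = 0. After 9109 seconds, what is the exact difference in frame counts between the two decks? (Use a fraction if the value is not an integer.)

546540/1001 frames

A emits 60000/1001 × 9109 = 546540000/1001 frames; B emits 60 × 9109 = 546540.
Difference = 546540/1001 frames (≈ 545.9940); B is ahead of A.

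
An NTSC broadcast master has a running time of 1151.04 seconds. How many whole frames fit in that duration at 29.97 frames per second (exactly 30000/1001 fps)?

34496 frames

Frames = 1151.04 × 30000/1001 = 3139200/91 ≈ 34496.7033.
Complete frames: 34496.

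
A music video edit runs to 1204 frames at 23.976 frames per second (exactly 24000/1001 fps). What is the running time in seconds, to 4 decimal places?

50.2168 seconds

Running time = 1204 × 1001/24000 = 301301/6000 s ≈ 50.2168 s.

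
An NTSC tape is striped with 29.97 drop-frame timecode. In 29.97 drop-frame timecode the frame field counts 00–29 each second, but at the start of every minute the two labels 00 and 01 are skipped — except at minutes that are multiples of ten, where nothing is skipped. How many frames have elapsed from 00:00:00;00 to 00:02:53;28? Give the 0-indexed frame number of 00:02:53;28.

Complete 10-minute blocks: 0, each 17982 frames → 0.
Remaining 2 whole minutes in the current block: 1800 + 1 × 1798 = 3598 frames.
Within the current minute: 53 × 30 + 28 − 2 = 1616 (labels ;00/;01 skipped at this minute). Total = 0 + 3598 + 1616 = 5214.

5214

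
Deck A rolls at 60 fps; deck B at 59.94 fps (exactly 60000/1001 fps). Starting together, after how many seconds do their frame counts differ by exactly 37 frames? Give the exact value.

37037/60 seconds

The gap grows by |60000/1001 − 60| = 60/1001 frames per second.
Time for a 37-frame gap: 37 ÷ (60/1001) = 37037/60 s.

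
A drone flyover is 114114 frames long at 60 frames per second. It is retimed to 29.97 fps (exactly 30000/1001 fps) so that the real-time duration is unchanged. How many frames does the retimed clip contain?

Target frames = source frames × (target rate / source rate) = 114114 × (30000/1001)/(60) = 114114 × 500/1001 = 57000.

57000 frames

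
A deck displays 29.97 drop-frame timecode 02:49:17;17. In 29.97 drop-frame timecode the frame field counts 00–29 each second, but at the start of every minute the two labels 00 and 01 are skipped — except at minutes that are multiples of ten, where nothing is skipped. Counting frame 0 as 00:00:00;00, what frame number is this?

As if non-drop at 30 labels/s: (2 × 3600 + 49 × 60 + 17) × 30 + 17 = 304727.
Minute boundaries passed: 169; those not divisible by 10: 169 − 16 = 153; dropped labels = 2 × 153 = 306.
Actual frame index = 304727 − 306 = 304421.

304421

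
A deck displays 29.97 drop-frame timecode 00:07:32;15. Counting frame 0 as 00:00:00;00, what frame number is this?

13561

As if non-drop at 30 labels/s: (0 × 3600 + 7 × 60 + 32) × 30 + 15 = 13575.
Minute boundaries passed: 7; those not divisible by 10: 7 − 0 = 7; dropped labels = 2 × 7 = 14.
Actual frame index = 13575 − 14 = 13561.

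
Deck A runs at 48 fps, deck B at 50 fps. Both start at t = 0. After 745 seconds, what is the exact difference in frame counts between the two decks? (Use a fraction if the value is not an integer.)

1490 frames

A emits 48 × 745 = 35760 frames; B emits 50 × 745 = 37250.
Difference = 1490 frames; B is ahead of A.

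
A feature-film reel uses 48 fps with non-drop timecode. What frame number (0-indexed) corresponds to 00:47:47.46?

Total seconds to the label: (0 × 3600 + 47 × 60 + 47) = 2867.
Frame index = 2867 × 48 + 46 = 137662.

frame 137662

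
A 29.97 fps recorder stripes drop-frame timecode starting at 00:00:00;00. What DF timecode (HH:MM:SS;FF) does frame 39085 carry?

00:21:44;03

Ten DF minutes hold 17982 frames, so frame 39085 lies in block 2 (frames 35964–53945) with 3121 frames into that block.
The block's first minute is 1800 frames and the rest 1798 each; 3121 frames reaches minute 1, so 2 × 18 + 1 × 2 = 38 labels have been skipped so far.
Adding those back, label number 39085 + 38 = 39123 at 30 labels/s is 1304 s + 3 f = 0 h 21 min 44 s frame 3, i.e. 00:21:44;03.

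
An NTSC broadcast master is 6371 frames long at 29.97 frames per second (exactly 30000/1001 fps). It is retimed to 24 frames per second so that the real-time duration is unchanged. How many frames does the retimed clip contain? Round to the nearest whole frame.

Frames at target rate = 6371 × (24) / (30000/1001) = 6377371/1250 ≈ 5101.897.
Nearest whole frame: 5102.

5102 frames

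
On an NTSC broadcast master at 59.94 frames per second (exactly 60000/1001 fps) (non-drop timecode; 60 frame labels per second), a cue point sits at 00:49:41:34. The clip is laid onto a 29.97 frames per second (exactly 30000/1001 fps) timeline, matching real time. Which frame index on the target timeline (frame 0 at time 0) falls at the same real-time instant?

frame 89447

Source frame index: (0×3600 + 49×60 + 41) × 60 + 34 = 178894.
Real time: 178894 / (60000/1001) = 89536447/30000 s.
Target frame: (89536447/30000) × (30000/1001) = 89447.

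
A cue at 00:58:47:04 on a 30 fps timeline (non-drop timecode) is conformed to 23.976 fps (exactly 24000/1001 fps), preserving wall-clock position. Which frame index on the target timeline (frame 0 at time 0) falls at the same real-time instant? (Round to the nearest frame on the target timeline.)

Source frame index: (0×3600 + 58×60 + 47) × 30 + 4 = 105814.
Real time: 105814 / (30) = 52907/15 s.
Target frame: (52907/15) × (24000/1001) = 84651200/1001 ≈ 84566.633 → 84567.

frame 84567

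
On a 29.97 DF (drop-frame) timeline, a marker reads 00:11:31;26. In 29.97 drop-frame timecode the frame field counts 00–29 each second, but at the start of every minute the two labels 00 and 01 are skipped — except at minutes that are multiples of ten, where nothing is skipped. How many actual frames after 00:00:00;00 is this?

Complete 10-minute blocks: 1, each 17982 frames → 17982.
Remaining 1 whole minute in the current block: 1800 + 0 × 1798 = 1800 frames.
Within the current minute: 31 × 30 + 26 − 2 = 954 (labels ;00/;01 skipped at this minute). Total = 17982 + 1800 + 954 = 20736.

20736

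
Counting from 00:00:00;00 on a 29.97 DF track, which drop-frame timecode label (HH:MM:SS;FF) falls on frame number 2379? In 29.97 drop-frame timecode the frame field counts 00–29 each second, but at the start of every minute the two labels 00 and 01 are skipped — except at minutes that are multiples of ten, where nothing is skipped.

00:01:19;11

Each 10-minute DF block holds 10 × 60 × 30 − 9 × 2 = 17982 frames. 2379 ÷ 17982 → 0 full blocks, remainder 2379.
Within the partial block the first minute is 1800 frames and each further minute 1798, so 1 further minute boundary passed. Total skipped labels = 18 × 0 + 2 × 1 = 2.
Non-drop label index = 2379 + 2 = 2381; at 30 labels/s that is 00:01:19:11, i.e. DF 00:01:19;11.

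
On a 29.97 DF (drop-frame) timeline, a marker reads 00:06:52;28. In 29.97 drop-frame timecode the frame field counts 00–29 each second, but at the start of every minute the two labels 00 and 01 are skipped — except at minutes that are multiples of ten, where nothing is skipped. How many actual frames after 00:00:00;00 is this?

Complete 10-minute blocks: 0, each 17982 frames → 0.
Remaining 6 whole minutes in the current block: 1800 + 5 × 1798 = 10790 frames.
Within the current minute: 52 × 30 + 28 − 2 = 1586 (labels ;00/;01 skipped at this minute). Total = 0 + 10790 + 1586 = 12376.

12376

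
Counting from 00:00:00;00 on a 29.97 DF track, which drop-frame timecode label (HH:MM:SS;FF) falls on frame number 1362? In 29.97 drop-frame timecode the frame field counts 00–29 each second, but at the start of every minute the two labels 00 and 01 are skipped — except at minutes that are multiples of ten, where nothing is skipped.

Ten DF minutes hold 17982 frames, so frame 1362 lies in block 0 (frames 0–17981) with 1362 frames into that block.
The block's first minute is 1800 frames and the rest 1798 each; 1362 frames reaches minute 0, so 0 × 18 + 0 × 2 = 0 labels have been skipped so far.
Adding those back, label number 1362 + 0 = 1362 at 30 labels/s is 45 s + 12 f = 0 h 0 min 45 s frame 12, i.e. 00:00:45;12.

00:00:45;12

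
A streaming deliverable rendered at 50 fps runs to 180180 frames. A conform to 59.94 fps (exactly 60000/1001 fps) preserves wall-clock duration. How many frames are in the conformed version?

Target frames = source frames × (target rate / source rate) = 180180 × (60000/1001)/(50) = 180180 × 1200/1001 = 216000.

216000 frames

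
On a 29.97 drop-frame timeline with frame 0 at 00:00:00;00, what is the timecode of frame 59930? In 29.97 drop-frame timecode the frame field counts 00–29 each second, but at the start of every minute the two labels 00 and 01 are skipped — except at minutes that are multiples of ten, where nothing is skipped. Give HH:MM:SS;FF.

00:33:19;20

Each 10-minute DF block holds 10 × 60 × 30 − 9 × 2 = 17982 frames. 59930 ÷ 17982 → 3 full blocks, remainder 5984.
Within the partial block the first minute is 1800 frames and each further minute 1798, so 3 further minute boundaries passed. Total skipped labels = 18 × 3 + 2 × 3 = 60.
Non-drop label index = 59930 + 60 = 59990; at 30 labels/s that is 00:33:19:20, i.e. DF 00:33:19;20.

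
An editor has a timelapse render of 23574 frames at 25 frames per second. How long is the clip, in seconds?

Running time = 23574 / (25) = 942.96 s.

942.96 seconds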